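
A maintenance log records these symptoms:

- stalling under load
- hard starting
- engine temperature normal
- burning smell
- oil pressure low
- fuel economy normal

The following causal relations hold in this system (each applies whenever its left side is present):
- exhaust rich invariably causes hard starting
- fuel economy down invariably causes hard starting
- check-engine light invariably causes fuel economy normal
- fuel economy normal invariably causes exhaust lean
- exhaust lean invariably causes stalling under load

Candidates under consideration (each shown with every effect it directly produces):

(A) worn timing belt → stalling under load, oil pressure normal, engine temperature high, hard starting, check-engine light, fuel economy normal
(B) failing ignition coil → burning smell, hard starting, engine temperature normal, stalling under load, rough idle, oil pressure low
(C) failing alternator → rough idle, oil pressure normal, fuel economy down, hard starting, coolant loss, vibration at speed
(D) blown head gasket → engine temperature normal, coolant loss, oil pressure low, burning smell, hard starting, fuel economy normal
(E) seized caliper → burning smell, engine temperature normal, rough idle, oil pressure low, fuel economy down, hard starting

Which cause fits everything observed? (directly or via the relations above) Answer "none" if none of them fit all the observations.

For each candidate, compare predicted effects to what was observed:
(A) worn timing belt — fails on engine temperature normal, burning smell, oil pressure low (predicts engine temperature high, not engine temperature normal; predicts oil pressure normal, not oil pressure low)
(B) failing ignition coil — stalling under load yes; hard starting yes; engine temperature normal yes; burning smell yes; oil pressure low yes; fuel economy normal NO
(C) failing alternator — stalling under load NO; hard starting yes; engine temperature normal NO; burning smell NO; oil pressure low NO; fuel economy normal NO
(D) blown head gasket — accounts for every observation (stalling under load by fuel economy normal → exhaust lean → stalling under load)
(E) seized caliper — fails on stalling under load, fuel economy normal (predicts fuel economy down, not fuel economy normal)
(D) is the only candidate with no mismatches.

D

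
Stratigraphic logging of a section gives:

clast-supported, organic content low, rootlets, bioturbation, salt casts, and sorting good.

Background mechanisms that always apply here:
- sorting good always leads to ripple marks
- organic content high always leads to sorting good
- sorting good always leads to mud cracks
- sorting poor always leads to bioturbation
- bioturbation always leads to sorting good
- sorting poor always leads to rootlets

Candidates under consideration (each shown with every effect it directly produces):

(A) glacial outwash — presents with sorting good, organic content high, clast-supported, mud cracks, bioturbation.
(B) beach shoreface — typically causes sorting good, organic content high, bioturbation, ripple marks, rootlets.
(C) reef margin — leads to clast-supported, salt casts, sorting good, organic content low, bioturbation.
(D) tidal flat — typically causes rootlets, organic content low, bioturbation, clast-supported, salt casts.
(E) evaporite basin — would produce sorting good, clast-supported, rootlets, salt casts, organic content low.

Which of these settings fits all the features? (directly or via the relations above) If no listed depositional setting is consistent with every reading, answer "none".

D

For each candidate, compare predicted effects to what was observed:
(A) glacial outwash — clast-supported ✓; organic content low ✗; rootlets ✗; bioturbation ✓; salt casts ✗; sorting good ✓
(B) beach shoreface — clast-supported ✗; organic content low ✗; rootlets ✓; bioturbation ✓; salt casts ✗; sorting good ✓
(C) reef margin — clast-supported ✓; organic content low ✓; rootlets ✗; bioturbation ✓; salt casts ✓; sorting good ✓
(D) tidal flat — accounts for every observation (sorting good by bioturbation → sorting good)
(E) evaporite basin — clast-supported ✓; organic content low ✓; rootlets ✓; bioturbation ✗; salt casts ✓; sorting good ✓
(D) is the only candidate with no mismatches.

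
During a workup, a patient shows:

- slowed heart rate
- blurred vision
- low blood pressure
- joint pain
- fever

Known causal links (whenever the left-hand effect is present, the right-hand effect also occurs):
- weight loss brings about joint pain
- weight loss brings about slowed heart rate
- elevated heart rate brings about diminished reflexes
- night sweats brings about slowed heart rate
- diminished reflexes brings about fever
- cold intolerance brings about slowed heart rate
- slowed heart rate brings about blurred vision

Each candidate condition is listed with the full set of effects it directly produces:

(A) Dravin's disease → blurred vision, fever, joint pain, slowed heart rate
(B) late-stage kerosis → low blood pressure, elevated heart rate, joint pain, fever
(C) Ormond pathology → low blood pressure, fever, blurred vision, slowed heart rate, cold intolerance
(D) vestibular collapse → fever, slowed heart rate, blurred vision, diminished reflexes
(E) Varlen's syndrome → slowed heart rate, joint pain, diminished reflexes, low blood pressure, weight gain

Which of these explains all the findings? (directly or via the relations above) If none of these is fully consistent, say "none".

Testing each hypothesis:
(A) Dravin's disease — slowed heart rate ✓; blurred vision ✓; low blood pressure ✗; joint pain ✓; fever ✓
(B) late-stage kerosis — fails on slowed heart rate, blurred vision (predicts elevated heart rate, not slowed heart rate)
(C) Ormond pathology — does not account for joint pain
(D) vestibular collapse — slowed heart rate ✓; blurred vision ✓; low blood pressure ✗; joint pain ✗; fever ✓
(E) Varlen's syndrome — slowed heart rate ✓; blurred vision ✓ (by slowed heart rate → blurred vision); low blood pressure ✓; joint pain ✓; fever ✓ (by diminished reflexes → fever)
Only (E) is consistent with every observation.

E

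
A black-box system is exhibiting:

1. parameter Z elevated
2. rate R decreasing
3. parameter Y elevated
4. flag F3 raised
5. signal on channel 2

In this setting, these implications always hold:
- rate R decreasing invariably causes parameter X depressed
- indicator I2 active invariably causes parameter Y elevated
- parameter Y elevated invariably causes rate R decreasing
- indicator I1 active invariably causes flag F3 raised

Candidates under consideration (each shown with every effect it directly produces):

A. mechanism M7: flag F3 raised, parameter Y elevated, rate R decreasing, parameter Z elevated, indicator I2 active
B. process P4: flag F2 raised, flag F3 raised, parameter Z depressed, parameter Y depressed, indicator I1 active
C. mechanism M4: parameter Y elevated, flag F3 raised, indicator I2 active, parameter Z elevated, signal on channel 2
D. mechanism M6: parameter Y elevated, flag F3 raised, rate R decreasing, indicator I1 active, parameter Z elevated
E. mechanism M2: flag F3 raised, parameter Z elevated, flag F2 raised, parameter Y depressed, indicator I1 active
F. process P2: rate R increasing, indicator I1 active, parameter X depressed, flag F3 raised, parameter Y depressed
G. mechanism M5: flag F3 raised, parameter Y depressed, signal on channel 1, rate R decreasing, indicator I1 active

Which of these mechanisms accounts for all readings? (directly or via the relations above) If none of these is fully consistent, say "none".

Per-candidate check:
(A) mechanism M7 — parameter Z elevated match; rate R decreasing match; parameter Y elevated match; flag F3 raised match; signal on channel 2 miss
(B) process P4 — fails on parameter Z elevated, rate R decreasing, parameter Y elevated, signal on channel 2 (predicts parameter Z depressed, not parameter Z elevated; predicts parameter Y depressed, not parameter Y elevated)
(C) mechanism M4 — accounts for every observation (rate R decreasing via parameter Y elevated → rate R decreasing)
(D) mechanism M6 — parameter Z elevated match; rate R decreasing match; parameter Y elevated match; flag F3 raised match; signal on channel 2 miss
(E) mechanism M2 — fails on rate R decreasing, parameter Y elevated, signal on channel 2 (predicts parameter Y depressed, not parameter Y elevated)
(F) process P2 — parameter Z elevated miss; rate R decreasing miss; parameter Y elevated miss; flag F3 raised match; signal on channel 2 miss
(G) mechanism M5 — parameter Z elevated miss; rate R decreasing match; parameter Y elevated miss; flag F3 raised match; signal on channel 2 miss
(C) alone accounts for all the evidence.

C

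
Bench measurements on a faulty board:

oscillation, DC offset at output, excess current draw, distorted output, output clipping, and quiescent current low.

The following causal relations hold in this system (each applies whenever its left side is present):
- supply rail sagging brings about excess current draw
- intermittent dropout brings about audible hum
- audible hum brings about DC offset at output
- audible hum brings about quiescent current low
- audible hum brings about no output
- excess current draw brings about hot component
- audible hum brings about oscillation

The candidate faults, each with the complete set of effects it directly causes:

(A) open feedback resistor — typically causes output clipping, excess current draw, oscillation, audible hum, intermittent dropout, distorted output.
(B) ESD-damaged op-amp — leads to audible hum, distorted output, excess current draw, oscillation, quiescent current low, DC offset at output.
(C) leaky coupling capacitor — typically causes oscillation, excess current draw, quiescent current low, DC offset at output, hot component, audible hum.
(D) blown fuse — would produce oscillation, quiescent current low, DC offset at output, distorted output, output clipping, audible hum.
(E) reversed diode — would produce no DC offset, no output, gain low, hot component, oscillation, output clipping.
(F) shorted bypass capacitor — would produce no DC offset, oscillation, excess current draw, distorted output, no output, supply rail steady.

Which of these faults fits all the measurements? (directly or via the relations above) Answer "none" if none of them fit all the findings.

Testing each hypothesis:
(A) open feedback resistor — accounts for every observation (DC offset at output by audible hum → DC offset at output)
(B) ESD-damaged op-amp — oscillation match; DC offset at output match; excess current draw match; distorted output match; output clipping miss; quiescent current low match
(C) leaky coupling capacitor — does not account for distorted output, output clipping
(D) blown fuse — oscillation match; DC offset at output match; excess current draw miss; distorted output match; output clipping match; quiescent current low match
(E) reversed diode — fails on DC offset at output, excess current draw, distorted output, quiescent current low (predicts no DC offset, not DC offset at output)
(F) shorted bypass capacitor — fails on DC offset at output, output clipping, quiescent current low (predicts no DC offset, not DC offset at output)
Only (A) is consistent with every observation.

A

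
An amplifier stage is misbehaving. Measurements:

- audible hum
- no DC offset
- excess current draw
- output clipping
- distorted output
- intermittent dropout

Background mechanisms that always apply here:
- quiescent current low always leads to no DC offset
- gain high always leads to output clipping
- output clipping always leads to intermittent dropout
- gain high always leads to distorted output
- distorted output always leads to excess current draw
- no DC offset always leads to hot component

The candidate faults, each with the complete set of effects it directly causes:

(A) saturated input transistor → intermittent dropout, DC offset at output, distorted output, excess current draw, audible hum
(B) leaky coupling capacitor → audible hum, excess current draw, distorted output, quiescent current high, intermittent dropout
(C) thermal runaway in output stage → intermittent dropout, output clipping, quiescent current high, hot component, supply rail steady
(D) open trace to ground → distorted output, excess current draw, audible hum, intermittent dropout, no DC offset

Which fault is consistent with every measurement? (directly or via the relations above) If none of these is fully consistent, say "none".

none

Per-candidate check:
(A) saturated input transistor — audible hum ✓; no DC offset ✗; excess current draw ✓; output clipping ✗; distorted output ✓; intermittent dropout ✓
(B) leaky coupling capacitor — audible hum ✓; no DC offset ✗; excess current draw ✓; output clipping ✗; distorted output ✓; intermittent dropout ✓
(C) thermal runaway in output stage — audible hum ✗; no DC offset ✗; excess current draw ✗; output clipping ✓; distorted output ✗; intermittent dropout ✓
(D) open trace to ground — audible hum ✓; no DC offset ✓; excess current draw ✓; output clipping ✗; distorted output ✓; intermittent dropout ✓
No candidate is consistent with all observations.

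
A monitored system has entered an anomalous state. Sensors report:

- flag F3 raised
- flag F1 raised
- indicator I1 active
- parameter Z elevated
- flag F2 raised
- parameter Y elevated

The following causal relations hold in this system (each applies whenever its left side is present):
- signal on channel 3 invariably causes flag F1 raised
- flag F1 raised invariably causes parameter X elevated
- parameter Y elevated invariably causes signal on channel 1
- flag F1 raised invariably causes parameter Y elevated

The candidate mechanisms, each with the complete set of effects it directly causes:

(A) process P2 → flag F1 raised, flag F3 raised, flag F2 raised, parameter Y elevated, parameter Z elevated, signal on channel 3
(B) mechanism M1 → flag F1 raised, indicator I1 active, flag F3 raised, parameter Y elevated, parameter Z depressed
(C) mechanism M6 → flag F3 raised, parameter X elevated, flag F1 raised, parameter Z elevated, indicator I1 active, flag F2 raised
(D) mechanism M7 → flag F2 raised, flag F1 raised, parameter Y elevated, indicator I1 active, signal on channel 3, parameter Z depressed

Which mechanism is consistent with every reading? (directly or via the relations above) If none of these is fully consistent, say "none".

For each candidate, compare predicted effects to what was observed:
(A) process P2 — does not account for indicator I1 active
(B) mechanism M1 — fails on parameter Z elevated, flag F2 raised (predicts parameter Z depressed, not parameter Z elevated)
(C) mechanism M6 — accounts for every observation (parameter Y elevated by flag F1 raised → parameter Y elevated)
(D) mechanism M7 — fails on flag F3 raised, parameter Z elevated (predicts parameter Z depressed, not parameter Z elevated)
(C) is the only candidate with no mismatches.

C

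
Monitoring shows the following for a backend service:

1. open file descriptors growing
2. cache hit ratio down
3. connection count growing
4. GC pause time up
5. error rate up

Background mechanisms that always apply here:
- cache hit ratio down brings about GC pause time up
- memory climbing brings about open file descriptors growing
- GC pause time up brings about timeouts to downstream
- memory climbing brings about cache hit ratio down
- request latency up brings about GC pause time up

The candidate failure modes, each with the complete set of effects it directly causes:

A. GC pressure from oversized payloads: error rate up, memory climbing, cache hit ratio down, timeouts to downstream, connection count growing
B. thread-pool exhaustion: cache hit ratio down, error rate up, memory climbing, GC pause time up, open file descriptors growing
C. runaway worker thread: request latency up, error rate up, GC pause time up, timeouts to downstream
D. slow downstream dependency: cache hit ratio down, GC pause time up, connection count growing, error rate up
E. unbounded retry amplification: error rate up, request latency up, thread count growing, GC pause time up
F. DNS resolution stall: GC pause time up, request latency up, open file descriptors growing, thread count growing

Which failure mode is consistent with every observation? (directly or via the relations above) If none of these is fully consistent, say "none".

A

Per-candidate check:
(A) GC pressure from oversized payloads — open file descriptors growing yes (via memory climbing → open file descriptors growing); cache hit ratio down yes; connection count growing yes; GC pause time up yes (via cache hit ratio down → GC pause time up); error rate up yes
(B) thread-pool exhaustion — open file descriptors growing yes; cache hit ratio down yes; connection count growing NO; GC pause time up yes; error rate up yes
(C) runaway worker thread — does not account for open file descriptors growing, cache hit ratio down, connection count growing
(D) slow downstream dependency — open file descriptors growing NO; cache hit ratio down yes; connection count growing yes; GC pause time up yes; error rate up yes
(E) unbounded retry amplification — open file descriptors growing NO; cache hit ratio down NO; connection count growing NO; GC pause time up yes; error rate up yes
(F) DNS resolution stall — open file descriptors growing yes; cache hit ratio down NO; connection count growing NO; GC pause time up yes; error rate up NO
Only (A) is consistent with every observation.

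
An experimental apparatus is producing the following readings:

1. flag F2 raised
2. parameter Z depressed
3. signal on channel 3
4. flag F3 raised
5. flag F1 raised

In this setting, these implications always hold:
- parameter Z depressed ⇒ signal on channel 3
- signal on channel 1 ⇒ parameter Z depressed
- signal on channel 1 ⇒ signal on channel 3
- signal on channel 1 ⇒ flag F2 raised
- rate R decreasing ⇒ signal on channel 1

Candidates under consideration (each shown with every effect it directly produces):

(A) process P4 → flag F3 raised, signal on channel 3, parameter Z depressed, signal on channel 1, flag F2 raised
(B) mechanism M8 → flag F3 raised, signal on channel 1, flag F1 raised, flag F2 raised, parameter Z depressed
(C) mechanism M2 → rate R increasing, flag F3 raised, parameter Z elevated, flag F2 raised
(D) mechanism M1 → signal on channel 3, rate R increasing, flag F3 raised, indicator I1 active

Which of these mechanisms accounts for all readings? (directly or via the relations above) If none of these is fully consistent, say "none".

B

For each candidate, compare predicted effects to what was observed:
(A) process P4 — does not account for flag F1 raised
(B) mechanism M8 — accounts for every observation (signal on channel 3 by parameter Z depressed → signal on channel 3)
(C) mechanism M2 — flag F2 raised yes; parameter Z depressed NO; signal on channel 3 NO; flag F3 raised yes; flag F1 raised NO
(D) mechanism M1 — flag F2 raised NO; parameter Z depressed NO; signal on channel 3 yes; flag F3 raised yes; flag F1 raised NO
Only (B) is consistent with every observation.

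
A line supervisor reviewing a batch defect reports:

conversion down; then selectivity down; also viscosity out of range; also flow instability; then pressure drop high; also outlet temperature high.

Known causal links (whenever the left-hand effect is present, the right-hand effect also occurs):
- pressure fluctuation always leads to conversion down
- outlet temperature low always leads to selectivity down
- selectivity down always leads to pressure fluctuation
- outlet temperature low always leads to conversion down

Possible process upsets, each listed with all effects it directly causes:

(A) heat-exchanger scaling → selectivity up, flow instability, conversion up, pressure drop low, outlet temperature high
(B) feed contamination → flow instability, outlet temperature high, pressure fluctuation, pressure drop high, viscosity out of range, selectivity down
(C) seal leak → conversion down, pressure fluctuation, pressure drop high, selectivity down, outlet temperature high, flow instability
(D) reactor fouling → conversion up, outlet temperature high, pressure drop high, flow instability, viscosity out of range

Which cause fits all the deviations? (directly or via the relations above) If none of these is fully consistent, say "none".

For each candidate, compare predicted effects to what was observed:
(A) heat-exchanger scaling — fails on conversion down, selectivity down, viscosity out of range, pressure drop high (predicts conversion up, not conversion down; predicts selectivity up, not selectivity down; predicts pressure drop low, not pressure drop high)
(B) feed contamination — accounts for every observation (conversion down through pressure fluctuation → conversion down)
(C) seal leak — does not account for viscosity out of range
(D) reactor fouling — fails on conversion down, selectivity down (predicts conversion up, not conversion down)
(B) alone accounts for all the evidence.

B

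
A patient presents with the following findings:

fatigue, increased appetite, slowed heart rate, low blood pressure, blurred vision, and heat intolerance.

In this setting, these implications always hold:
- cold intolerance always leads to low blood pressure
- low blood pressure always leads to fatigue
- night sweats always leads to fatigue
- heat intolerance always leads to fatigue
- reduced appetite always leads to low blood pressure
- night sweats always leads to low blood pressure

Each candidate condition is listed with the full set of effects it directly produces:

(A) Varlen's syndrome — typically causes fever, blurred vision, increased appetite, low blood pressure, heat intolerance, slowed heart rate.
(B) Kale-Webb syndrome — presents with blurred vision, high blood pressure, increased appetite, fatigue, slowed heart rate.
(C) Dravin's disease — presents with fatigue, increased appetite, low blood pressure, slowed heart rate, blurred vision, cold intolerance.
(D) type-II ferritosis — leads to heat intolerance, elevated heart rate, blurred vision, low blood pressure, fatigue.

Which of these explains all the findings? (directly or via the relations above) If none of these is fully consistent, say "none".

Testing each hypothesis:
(A) Varlen's syndrome — accounts for every observation (fatigue via heat intolerance → fatigue)
(B) Kale-Webb syndrome — fatigue ✓; increased appetite ✓; slowed heart rate ✓; low blood pressure ✗; blurred vision ✓; heat intolerance ✗
(C) Dravin's disease — fatigue ✓; increased appetite ✓; slowed heart rate ✓; low blood pressure ✓; blurred vision ✓; heat intolerance ✗
(D) type-II ferritosis — fails on increased appetite, slowed heart rate (predicts elevated heart rate, not slowed heart rate)
Only (A) is consistent with every observation.

A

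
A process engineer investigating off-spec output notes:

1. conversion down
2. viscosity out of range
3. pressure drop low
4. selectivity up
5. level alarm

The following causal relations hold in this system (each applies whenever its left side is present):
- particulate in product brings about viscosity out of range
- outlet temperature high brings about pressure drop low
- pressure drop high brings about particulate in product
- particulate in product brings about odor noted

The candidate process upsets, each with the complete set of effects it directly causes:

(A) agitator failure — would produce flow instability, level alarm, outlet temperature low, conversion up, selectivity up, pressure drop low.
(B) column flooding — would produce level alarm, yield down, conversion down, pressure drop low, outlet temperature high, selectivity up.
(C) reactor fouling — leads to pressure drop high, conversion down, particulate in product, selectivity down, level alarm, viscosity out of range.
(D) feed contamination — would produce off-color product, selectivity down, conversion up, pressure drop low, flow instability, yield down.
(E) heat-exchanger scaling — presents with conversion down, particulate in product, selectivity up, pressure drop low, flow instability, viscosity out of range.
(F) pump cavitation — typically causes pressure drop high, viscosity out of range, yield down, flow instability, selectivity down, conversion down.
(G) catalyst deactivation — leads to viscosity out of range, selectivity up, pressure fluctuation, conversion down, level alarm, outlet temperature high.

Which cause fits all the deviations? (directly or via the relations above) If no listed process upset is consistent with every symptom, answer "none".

Per-candidate check:
(A) agitator failure — fails on conversion down, viscosity out of range (predicts conversion up, not conversion down)
(B) column flooding — does not account for viscosity out of range
(C) reactor fouling — conversion down yes; viscosity out of range yes; pressure drop low NO; selectivity up NO; level alarm yes
(D) feed contamination — conversion down NO; viscosity out of range NO; pressure drop low yes; selectivity up NO; level alarm NO
(E) heat-exchanger scaling — conversion down yes; viscosity out of range yes; pressure drop low yes; selectivity up yes; level alarm NO
(F) pump cavitation — fails on pressure drop low, selectivity up, level alarm (predicts pressure drop high, not pressure drop low; predicts selectivity down, not selectivity up)
(G) catalyst deactivation — conversion down yes; viscosity out of range yes; pressure drop low yes (by outlet temperature high → pressure drop low); selectivity up yes; level alarm yes
(G) is the only candidate with no mismatches.

G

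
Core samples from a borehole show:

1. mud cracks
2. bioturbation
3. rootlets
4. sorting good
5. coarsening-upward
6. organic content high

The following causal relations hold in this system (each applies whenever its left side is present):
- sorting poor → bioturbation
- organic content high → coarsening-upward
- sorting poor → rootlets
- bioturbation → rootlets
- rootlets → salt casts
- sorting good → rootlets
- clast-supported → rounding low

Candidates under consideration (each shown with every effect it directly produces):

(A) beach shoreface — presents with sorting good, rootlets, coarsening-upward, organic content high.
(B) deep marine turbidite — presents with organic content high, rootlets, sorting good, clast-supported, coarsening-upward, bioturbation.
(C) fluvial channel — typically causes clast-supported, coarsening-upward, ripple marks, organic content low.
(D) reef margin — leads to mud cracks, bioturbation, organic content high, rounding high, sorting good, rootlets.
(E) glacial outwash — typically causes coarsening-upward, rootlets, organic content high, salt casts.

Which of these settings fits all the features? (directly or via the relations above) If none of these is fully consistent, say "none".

D

Testing each hypothesis:
(A) beach shoreface — does not account for mud cracks, bioturbation
(B) deep marine turbidite — does not account for mud cracks
(C) fluvial channel — fails on mud cracks, bioturbation, rootlets, sorting good, organic content high (predicts organic content low, not organic content high)
(D) reef margin — mud cracks ✓; bioturbation ✓; rootlets ✓; sorting good ✓; coarsening-upward ✓ (through organic content high → coarsening-upward); organic content high ✓
(E) glacial outwash — does not account for mud cracks, bioturbation, sorting good
(D) is the only candidate with no mismatches.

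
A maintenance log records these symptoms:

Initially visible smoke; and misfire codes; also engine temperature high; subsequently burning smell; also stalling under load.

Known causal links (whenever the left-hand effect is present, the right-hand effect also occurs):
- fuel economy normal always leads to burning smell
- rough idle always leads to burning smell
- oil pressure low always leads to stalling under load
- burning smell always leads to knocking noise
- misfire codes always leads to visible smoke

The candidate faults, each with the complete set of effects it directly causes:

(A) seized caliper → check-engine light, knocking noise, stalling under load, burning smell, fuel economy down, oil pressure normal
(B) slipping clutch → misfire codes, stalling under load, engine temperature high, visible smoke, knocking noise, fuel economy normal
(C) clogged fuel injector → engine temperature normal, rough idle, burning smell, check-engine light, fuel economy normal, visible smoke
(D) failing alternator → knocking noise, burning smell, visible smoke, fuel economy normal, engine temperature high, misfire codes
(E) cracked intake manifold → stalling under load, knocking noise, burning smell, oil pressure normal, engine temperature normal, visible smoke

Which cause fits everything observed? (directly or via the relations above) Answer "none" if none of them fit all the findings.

B

For each candidate, compare predicted effects to what was observed:
(A) seized caliper — visible smoke NO; misfire codes NO; engine temperature high NO; burning smell yes; stalling under load yes
(B) slipping clutch — visible smoke yes; misfire codes yes; engine temperature high yes; burning smell yes (by fuel economy normal → burning smell); stalling under load yes
(C) clogged fuel injector — visible smoke yes; misfire codes NO; engine temperature high NO; burning smell yes; stalling under load NO
(D) failing alternator — visible smoke yes; misfire codes yes; engine temperature high yes; burning smell yes; stalling under load NO
(E) cracked intake manifold — visible smoke yes; misfire codes NO; engine temperature high NO; burning smell yes; stalling under load yes
Only (B) is consistent with every observation.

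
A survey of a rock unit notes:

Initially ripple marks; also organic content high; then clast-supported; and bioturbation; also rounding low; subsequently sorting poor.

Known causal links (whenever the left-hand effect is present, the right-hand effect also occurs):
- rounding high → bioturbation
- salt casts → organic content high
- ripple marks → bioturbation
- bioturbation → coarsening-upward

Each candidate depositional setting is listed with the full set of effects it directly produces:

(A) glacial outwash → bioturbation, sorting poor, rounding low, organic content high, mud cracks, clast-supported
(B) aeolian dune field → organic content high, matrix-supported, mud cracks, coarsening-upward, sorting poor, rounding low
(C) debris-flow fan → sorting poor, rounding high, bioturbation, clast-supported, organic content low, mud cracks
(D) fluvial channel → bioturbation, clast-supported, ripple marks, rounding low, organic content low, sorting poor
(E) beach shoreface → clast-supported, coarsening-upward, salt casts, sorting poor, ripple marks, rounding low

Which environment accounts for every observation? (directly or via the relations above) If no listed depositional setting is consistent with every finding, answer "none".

E

For each candidate, compare predicted effects to what was observed:
(A) glacial outwash — ripple marks -; organic content high +; clast-supported +; bioturbation +; rounding low +; sorting poor +
(B) aeolian dune field — fails on ripple marks, clast-supported, bioturbation (predicts matrix-supported, not clast-supported)
(C) debris-flow fan — ripple marks -; organic content high -; clast-supported +; bioturbation +; rounding low -; sorting poor +
(D) fluvial channel — ripple marks +; organic content high -; clast-supported +; bioturbation +; rounding low +; sorting poor +
(E) beach shoreface — accounts for every observation (organic content high via salt casts → organic content high)
(E) alone accounts for all the evidence.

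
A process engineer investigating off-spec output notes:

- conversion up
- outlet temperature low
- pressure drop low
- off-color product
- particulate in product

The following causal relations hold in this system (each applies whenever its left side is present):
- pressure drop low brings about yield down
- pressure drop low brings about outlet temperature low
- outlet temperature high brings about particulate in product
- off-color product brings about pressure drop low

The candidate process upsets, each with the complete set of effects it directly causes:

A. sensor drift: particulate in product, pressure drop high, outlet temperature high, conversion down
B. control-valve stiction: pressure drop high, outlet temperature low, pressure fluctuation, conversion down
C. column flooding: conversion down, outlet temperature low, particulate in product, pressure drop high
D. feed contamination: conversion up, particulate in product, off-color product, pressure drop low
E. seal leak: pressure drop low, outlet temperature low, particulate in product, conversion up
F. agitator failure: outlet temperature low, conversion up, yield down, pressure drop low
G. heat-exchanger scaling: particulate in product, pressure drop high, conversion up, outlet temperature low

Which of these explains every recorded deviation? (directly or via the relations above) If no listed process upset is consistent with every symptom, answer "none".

Testing each hypothesis:
(A) sensor drift — fails on conversion up, outlet temperature low, pressure drop low, off-color product (predicts conversion down, not conversion up; predicts outlet temperature high, not outlet temperature low; predicts pressure drop high, not pressure drop low)
(B) control-valve stiction — conversion up NO; outlet temperature low yes; pressure drop low NO; off-color product NO; particulate in product NO
(C) column flooding — conversion up NO; outlet temperature low yes; pressure drop low NO; off-color product NO; particulate in product yes
(D) feed contamination — accounts for every observation (outlet temperature low via pressure drop low → outlet temperature low)
(E) seal leak — conversion up yes; outlet temperature low yes; pressure drop low yes; off-color product NO; particulate in product yes
(F) agitator failure — does not account for off-color product, particulate in product
(G) heat-exchanger scaling — fails on pressure drop low, off-color product (predicts pressure drop high, not pressure drop low)
(D) alone accounts for all the evidence.

D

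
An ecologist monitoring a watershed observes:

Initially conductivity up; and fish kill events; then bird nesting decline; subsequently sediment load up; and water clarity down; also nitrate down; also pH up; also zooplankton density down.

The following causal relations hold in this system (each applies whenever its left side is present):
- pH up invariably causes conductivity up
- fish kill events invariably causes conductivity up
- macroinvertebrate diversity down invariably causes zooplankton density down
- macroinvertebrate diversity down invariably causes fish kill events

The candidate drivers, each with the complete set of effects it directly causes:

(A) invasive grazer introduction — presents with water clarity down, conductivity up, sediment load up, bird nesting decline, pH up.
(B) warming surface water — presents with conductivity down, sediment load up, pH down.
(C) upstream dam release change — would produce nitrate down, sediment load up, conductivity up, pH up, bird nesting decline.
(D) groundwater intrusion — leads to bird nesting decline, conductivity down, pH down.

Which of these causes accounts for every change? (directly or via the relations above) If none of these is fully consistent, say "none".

none

Checking each candidate against the observations:
(A) invasive grazer introduction — conductivity up +; fish kill events -; bird nesting decline +; sediment load up +; water clarity down +; nitrate down -; pH up +; zooplankton density down -
(B) warming surface water — conductivity up -; fish kill events -; bird nesting decline -; sediment load up +; water clarity down -; nitrate down -; pH up -; zooplankton density down -
(C) upstream dam release change — conductivity up +; fish kill events -; bird nesting decline +; sediment load up +; water clarity down -; nitrate down +; pH up +; zooplankton density down -
(D) groundwater intrusion — fails on conductivity up, fish kill events, sediment load up, water clarity down, nitrate down, pH up, zooplankton density down (predicts conductivity down, not conductivity up; predicts pH down, not pH up)
Every candidate fails on at least one observation.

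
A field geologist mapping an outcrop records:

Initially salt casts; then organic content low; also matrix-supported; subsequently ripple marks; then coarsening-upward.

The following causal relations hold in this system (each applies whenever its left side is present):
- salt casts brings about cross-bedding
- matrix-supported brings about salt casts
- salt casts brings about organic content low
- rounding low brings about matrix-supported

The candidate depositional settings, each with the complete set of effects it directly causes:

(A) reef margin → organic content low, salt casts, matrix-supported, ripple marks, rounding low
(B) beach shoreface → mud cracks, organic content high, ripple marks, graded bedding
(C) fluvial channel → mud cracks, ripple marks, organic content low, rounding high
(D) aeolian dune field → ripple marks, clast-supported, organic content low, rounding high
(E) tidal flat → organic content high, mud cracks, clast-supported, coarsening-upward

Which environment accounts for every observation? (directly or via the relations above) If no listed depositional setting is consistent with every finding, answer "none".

none

For each candidate, compare predicted effects to what was observed:
(A) reef margin — salt casts +; organic content low +; matrix-supported +; ripple marks +; coarsening-upward -
(B) beach shoreface — salt casts -; organic content low -; matrix-supported -; ripple marks +; coarsening-upward -
(C) fluvial channel — does not account for salt casts, matrix-supported, coarsening-upward
(D) aeolian dune field — salt casts -; organic content low +; matrix-supported -; ripple marks +; coarsening-upward -
(E) tidal flat — salt casts -; organic content low -; matrix-supported -; ripple marks -; coarsening-upward +
None of the listed candidates fits everything.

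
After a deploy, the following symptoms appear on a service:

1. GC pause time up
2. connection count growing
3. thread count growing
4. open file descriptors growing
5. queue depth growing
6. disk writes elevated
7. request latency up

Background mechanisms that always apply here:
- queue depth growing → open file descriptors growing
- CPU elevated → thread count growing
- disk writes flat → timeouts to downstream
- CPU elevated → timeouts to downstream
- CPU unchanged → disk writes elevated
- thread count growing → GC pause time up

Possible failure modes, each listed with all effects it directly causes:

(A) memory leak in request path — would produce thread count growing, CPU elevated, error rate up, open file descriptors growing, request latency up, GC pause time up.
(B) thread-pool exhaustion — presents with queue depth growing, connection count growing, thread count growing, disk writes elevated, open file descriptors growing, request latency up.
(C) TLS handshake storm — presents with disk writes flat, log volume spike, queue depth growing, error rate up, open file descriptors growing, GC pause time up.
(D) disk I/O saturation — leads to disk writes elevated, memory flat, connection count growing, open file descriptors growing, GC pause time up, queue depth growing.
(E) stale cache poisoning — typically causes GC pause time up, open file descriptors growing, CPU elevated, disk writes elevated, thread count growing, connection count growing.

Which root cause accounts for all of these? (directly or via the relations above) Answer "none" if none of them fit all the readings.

Testing each hypothesis:
(A) memory leak in request path — GC pause time up match; connection count growing miss; thread count growing match; open file descriptors growing match; queue depth growing miss; disk writes elevated miss; request latency up match
(B) thread-pool exhaustion — accounts for every observation (GC pause time up via thread count growing → GC pause time up)
(C) TLS handshake storm — fails on connection count growing, thread count growing, disk writes elevated, request latency up (predicts disk writes flat, not disk writes elevated)
(D) disk I/O saturation — GC pause time up match; connection count growing match; thread count growing miss; open file descriptors growing match; queue depth growing match; disk writes elevated match; request latency up miss
(E) stale cache poisoning — does not account for queue depth growing, request latency up
(B) is the only candidate with no mismatches.

B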